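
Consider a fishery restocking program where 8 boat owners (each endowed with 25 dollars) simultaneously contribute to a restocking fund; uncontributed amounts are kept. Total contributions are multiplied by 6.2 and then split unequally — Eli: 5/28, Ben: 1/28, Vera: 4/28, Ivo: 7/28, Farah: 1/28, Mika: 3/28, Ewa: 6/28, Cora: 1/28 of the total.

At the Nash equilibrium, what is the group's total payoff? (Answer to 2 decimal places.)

590.00 dollars

Player j's private return per contributed unit is 6.2 × (j's share). Contributing is weakly dominant for j when that share is at least 1/6.2 = 0.1613, and contributing 0 is dominant otherwise.
The shares above 0.1613 belong to Eli, Ivo and Ewa, contributing 25 each; the remaining 5 contribute 0. Total contributed: 75.
The restocking fund pays out 6.2 × 75 = 465.00 in total (split across the unequal shares, but the aggregate is all that matters for the group sum).
The 5 free-riders keep 25 each, adding 125. Group total = 125 + 465.00 = 590.00.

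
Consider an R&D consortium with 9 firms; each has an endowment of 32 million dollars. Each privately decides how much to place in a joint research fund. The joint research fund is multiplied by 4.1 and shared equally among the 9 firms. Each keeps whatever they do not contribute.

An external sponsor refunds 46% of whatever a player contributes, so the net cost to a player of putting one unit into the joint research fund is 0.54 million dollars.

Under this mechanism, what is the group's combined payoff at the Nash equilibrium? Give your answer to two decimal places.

Even with the mechanism, each unit contributed returns only (4.1/9) / 0.54 = 0.8436 per unit of net cost, so contributing nothing is still dominant.
At the Nash equilibrium no one contributes; group total payoff = 9 × 32 = 288.

288.00 million dollars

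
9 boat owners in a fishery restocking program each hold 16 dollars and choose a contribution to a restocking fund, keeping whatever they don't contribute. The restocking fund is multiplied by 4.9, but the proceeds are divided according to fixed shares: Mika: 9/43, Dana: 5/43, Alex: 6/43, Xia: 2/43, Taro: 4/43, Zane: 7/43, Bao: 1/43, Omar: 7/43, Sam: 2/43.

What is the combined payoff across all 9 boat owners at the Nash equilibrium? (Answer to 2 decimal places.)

206.40 dollars

Each unit j contributes comes back to j as 4.9 × (j's share), so j prefers to contribute only if that share exceeds 1/4.9 = 0.2041; otherwise keeping the unit dominates.
The only share above 0.2041 is Mika's 9/43, contributing 16; the remaining 8 contribute 0. Total contributed: 16.
The restocking fund pays out 4.9 × 16 = 78.40 in total (split across the unequal shares, but the aggregate is all that matters for the group sum).
The 8 free-riders keep 16 each, adding 128. Group total = 128 + 78.40 = 206.40.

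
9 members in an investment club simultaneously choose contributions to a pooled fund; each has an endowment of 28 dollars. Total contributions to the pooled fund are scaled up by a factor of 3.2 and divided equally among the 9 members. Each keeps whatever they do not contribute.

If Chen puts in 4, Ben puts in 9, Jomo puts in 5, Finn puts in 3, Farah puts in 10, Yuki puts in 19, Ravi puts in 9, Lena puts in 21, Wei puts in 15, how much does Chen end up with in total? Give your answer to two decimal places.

57.78 dollars

Total contributed: 4 + 9 + 5 + 3 + 10 + 19 + 9 + 21 + 15 = 95.
Each receives 3.2 × 95 / 9 = 33.78 from the pooled fund.
Chen keeps 28 − 4 = 24, so Chen's payoff is 24 + 33.78 = 57.78.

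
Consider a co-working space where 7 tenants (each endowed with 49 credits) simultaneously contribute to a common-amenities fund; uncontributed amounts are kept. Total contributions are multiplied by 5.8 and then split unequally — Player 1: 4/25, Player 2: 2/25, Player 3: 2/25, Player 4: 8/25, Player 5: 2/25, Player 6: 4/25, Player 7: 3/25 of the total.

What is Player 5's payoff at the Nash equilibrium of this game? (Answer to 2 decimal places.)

Player j's private return per contributed unit is 5.8 × (j's share). Contributing is weakly dominant for j when that share is at least 1/5.8 = 0.1724, and contributing 0 is dominant otherwise.
Only Player 4 (8/25) clears that bar, contributing 49; the remaining 6 contribute 0. Total contributed: 49.
Player 5 keeps 49 and receives 5.8 × 49 × 2/25 = 22.74 from the common-amenities fund, for a payoff of 71.74.

71.74 credits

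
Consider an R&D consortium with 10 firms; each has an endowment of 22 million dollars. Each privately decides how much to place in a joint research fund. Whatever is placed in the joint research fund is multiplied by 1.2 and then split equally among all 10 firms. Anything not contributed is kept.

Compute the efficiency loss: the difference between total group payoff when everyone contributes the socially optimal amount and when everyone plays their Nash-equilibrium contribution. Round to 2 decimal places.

44.00 million dollars

Each contributed unit returns 1.2/10 = 0.1200 to its contributor — below 1 — so contributing 0 is dominant for every player. At the Nash equilibrium everyone keeps their 22, and the group total is 10 × 22 = 220.
Each contributed unit returns 1.200 to the group as a whole (0.1200 to each of 10 players), which exceeds 1, so the social optimum is full contribution: group total = 1.200 × 220 = 264.00.
Efficiency loss = 264.00 − 220 = 44.00.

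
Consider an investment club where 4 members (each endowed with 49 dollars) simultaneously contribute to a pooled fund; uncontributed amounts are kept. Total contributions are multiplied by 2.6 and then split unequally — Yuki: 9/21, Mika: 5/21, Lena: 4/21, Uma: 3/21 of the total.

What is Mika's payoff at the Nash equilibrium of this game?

79.33 dollars

For player j, contributing a unit is worthwhile iff 2.6 × (j's share) ≥ 1, i.e. iff j's share is at least 0.3846.
Only Yuki (9/21) clears that bar, contributing 49; the remaining 3 contribute 0. Total contributed: 49.
Mika keeps 49 and receives 2.6 × 49 × 5/21 = 30.33 from the pooled fund, for a payoff of 79.33.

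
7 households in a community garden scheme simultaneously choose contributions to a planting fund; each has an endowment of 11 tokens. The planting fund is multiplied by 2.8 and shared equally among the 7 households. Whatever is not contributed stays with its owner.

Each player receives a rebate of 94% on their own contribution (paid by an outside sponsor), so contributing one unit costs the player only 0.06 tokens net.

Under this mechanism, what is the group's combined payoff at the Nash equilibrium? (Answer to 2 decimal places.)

287.98 tokens

With the mechanism, a contributed unit returns (2.8/7) / 0.06 = 6.6667 per unit of net cost to the contributor — now above 1 — so contributing fully is weakly dominant for every player.
At the Nash equilibrium everyone contributes 11. Group total payoff = 7 × (11 × 0.94 + 2.8 × 11) = 287.98.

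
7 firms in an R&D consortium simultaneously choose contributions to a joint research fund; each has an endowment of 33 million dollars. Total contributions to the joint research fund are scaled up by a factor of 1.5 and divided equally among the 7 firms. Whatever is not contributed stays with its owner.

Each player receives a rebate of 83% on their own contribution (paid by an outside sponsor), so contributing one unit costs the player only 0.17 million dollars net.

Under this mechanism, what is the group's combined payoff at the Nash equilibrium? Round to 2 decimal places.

538.23 million dollars

The effective private return per unit is now (1.5/7) / 0.17 = 1.2605 > 1, so every player's dominant strategy flips to full contribution.
So the Nash equilibrium is full contribution by all 7; the group earns 7 × (33 × 0.83 + 1.5 × 33) = 538.23.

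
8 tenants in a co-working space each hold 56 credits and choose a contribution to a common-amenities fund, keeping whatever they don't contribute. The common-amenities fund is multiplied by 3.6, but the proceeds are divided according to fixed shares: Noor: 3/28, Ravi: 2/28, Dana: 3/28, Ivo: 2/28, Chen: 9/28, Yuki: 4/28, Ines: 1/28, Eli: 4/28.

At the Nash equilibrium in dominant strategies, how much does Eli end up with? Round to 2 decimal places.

Player j's private return per contributed unit is 3.6 × (j's share). Contributing is weakly dominant for j when that share is at least 1/3.6 = 0.2778, and contributing 0 is dominant otherwise.
Chen alone (share 9/28) is above the threshold, contributing 56; the remaining 7 contribute 0. Total contributed: 56.
Eli keeps 56 and receives 3.6 × 56 × 4/28 = 28.80 from the common-amenities fund, for a payoff of 84.80.

84.80 credits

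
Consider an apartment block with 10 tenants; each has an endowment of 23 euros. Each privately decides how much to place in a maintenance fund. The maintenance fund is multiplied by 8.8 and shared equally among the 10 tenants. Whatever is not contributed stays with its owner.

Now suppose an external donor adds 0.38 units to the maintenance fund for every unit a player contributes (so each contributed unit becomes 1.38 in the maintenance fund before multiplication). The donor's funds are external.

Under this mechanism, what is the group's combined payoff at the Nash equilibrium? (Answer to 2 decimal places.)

2793.12 euros

The effective private return per unit is now 8.8 × 1.38 / 10 = 1.2144 > 1, so every player's dominant strategy flips to full contribution.
At the Nash equilibrium everyone contributes 23. Group total payoff = 8.8 × 1.38 × 230 = 2793.12.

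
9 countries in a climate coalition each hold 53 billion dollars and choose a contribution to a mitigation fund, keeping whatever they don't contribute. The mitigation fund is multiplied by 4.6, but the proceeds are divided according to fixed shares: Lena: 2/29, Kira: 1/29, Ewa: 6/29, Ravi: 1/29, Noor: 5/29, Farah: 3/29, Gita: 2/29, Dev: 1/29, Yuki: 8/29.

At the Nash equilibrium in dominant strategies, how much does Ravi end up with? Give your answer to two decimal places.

61.41 billion dollars

A player with share s gets back 4.6·s per unit contributed, so full contribution is dominant for anyone with s > 1/4.6 = 0.2174 and zero contribution is dominant for anyone below.
The only share above 0.2174 is Yuki's 8/29, contributing 53; the remaining 8 contribute 0. Total contributed: 53.
Ravi keeps 53 and receives 4.6 × 53 × 1/29 = 8.41 from the mitigation fund, for a payoff of 61.41.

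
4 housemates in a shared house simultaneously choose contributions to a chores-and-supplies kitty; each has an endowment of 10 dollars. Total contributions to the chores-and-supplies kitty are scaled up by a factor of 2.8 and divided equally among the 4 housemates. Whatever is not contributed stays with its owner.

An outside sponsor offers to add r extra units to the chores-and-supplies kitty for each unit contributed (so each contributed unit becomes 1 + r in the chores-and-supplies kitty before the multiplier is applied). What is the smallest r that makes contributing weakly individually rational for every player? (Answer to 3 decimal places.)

With matching at rate r, one contributed unit becomes (1 + r) in the chores-and-supplies kitty and returns 2.8 × (1 + r) / 4 to the contributor.
Setting this equal to 1: 1 + r = 4/2.8 = 1.4286.
So the minimum matching rate is r = 1.4286 − 1 = 0.429.

0.429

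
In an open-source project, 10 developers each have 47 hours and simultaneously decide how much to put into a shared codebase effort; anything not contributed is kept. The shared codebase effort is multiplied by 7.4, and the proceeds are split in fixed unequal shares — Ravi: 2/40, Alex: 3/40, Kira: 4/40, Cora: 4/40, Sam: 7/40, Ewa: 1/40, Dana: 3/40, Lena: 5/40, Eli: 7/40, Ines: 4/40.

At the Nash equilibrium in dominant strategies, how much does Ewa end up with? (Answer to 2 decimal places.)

For player j, contributing a unit is worthwhile iff 7.4 × (j's share) ≥ 1, i.e. iff j's share is at least 0.1351.
Sam and Eli are above the threshold, contributing 47 each; the remaining 8 contribute 0. Total contributed: 94.
Ewa keeps 47 and receives 7.4 × 94 × 1/40 = 17.39 from the shared codebase effort, for a payoff of 64.39.

64.39 hours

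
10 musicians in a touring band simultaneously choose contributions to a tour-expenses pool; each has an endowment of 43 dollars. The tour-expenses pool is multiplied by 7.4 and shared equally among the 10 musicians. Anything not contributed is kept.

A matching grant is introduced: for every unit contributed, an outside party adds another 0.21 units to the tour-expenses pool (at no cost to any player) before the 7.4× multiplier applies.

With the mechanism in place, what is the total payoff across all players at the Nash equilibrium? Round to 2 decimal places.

With the mechanism, a contributed unit returns 7.4 × 1.21 / 10 = 0.8954 per unit of net cost — still below 1 — so contributing 0 remains dominant for every player.
Everyone keeps their endowment and the group total is 10 × 43 = 430.

430.00 dollars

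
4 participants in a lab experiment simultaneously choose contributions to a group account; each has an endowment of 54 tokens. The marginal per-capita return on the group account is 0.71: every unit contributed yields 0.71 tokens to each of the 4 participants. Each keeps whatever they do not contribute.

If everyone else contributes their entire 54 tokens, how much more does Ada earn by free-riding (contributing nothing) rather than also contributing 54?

15.66 tokens

Switching from a contribution of 54 to 0 lets Ada keep an extra 54 tokens, but lowers the group account by 54, which costs Ada their own share of that drop: 0.71 × 54 = 38.34.
Net gain = 54 − 38.34 = 15.66. The private return per contributed unit (0.71) is below 1, so free-riding is indeed the best response regardless of what the others do.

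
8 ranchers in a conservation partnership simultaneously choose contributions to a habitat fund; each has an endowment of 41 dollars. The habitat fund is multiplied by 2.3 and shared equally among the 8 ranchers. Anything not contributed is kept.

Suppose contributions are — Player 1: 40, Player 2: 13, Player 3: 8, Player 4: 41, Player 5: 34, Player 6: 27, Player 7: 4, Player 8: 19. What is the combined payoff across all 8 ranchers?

Total contributed: 40 + 13 + 8 + 41 + 34 + 27 + 4 + 19 = 186; total kept: 8 × 41 − 186 = 142.
The habitat fund pays out 2.3 × 186 = 427.80 in aggregate.
Group total = 142 + 427.80 = 569.80.

569.80 dollars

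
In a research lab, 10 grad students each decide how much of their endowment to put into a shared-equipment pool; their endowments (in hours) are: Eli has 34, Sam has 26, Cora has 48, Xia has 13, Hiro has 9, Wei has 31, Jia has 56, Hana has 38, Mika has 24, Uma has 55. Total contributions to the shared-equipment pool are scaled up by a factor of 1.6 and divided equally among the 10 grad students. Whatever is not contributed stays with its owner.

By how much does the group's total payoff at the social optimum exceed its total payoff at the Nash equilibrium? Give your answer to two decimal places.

The private return per contributed unit is 1.6/10 = 0.1600 < 1 for every player regardless of endowment, so the Nash equilibrium is zero contribution and the group total is Σ E_j = 34 + 26 + 48 + 13 + 9 + 31 + 56 + 38 + 24 + 55 = 334.
Each contributed unit returns 1.600 to the group, so the social optimum is full contribution by everyone: group total = 1.600 × 334 = 534.40.
Efficiency loss = (1.600 − 1) × 334 = 200.40.

200.40 hours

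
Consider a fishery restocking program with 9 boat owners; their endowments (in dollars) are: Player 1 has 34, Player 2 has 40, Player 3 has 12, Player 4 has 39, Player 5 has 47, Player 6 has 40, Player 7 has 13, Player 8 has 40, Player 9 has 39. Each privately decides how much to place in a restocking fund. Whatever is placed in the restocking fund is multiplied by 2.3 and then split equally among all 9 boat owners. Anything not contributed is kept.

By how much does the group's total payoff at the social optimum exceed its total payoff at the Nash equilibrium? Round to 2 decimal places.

395.20 dollars

The private return per contributed unit is 2.3/9 = 0.2556 < 1 for every player regardless of endowment, so the Nash equilibrium is zero contribution and the group total is Σ E_j = 34 + 40 + 12 + 39 + 47 + 40 + 13 + 40 + 39 = 304.
Each contributed unit returns 2.300 to the group, so the social optimum is full contribution by everyone: group total = 2.300 × 304 = 699.20.
Efficiency loss = (2.300 − 1) × 304 = 395.20.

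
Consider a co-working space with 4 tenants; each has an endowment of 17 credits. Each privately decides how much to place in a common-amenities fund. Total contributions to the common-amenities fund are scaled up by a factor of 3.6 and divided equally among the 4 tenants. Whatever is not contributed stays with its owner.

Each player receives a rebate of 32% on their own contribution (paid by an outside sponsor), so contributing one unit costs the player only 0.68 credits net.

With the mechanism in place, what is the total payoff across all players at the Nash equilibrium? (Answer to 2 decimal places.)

266.56 credits

With the mechanism, a contributed unit returns (3.6/4) / 0.68 = 1.3235 per unit of net cost to the contributor — now above 1 — so contributing fully is weakly dominant for every player.
At the Nash equilibrium everyone contributes 17. Group total payoff = 4 × (17 × 0.32 + 3.6 × 17) = 266.56.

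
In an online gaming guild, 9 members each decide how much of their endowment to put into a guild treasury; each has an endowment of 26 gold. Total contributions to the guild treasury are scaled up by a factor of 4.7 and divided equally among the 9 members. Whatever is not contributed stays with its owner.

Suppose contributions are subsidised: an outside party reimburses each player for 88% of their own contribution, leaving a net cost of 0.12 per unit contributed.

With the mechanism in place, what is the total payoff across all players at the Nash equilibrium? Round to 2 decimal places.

1305.72 gold

Under the mechanism each unit contributed yields (4.7/9) / 0.12 = 4.3519 back to its contributor per unit of net cost, which exceeds 1, making full contribution the dominant choice for everyone.
At the Nash equilibrium everyone contributes 26. Group total payoff = 9 × (26 × 0.88 + 4.7 × 26) = 1305.72.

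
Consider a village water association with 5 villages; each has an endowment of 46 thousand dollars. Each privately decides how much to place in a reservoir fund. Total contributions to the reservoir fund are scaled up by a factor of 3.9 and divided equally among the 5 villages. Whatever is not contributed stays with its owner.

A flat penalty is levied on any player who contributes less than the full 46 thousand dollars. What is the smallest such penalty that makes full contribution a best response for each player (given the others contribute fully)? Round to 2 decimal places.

10.12 thousand dollars

Given the others contribute fully, the best deviation is to contribute 0 (any partial contribution still incurs the fine and gives up units whose private return 0.7800 is below 1).
Deviating from 46 to 0 saves 46 thousand dollars but forfeits the deviator's share of the drop in the reservoir fund: 3.9/5 × 46 = 35.88.
So the deviation gain is 46 − 35.88 = 10.12, and the fine must be at least 10.12 thousand dollars to wipe it out.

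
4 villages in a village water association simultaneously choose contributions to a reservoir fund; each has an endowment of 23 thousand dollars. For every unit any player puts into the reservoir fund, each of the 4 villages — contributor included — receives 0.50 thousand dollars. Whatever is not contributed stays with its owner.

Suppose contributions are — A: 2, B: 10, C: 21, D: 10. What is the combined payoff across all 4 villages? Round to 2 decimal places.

135.00 thousand dollars

Total contributed: 2 + 10 + 21 + 10 = 43; total kept: 4 × 23 − 43 = 49.
The reservoir fund pays out 0.50 × 4 × 43 = 86.00 in aggregate.
Group total = 49 + 86.00 = 135.00.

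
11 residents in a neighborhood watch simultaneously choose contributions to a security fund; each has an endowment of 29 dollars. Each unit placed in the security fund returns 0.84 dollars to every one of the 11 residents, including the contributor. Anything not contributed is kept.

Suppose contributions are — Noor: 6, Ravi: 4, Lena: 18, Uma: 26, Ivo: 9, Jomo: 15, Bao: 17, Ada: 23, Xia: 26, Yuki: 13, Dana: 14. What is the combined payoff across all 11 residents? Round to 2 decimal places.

Total contributed: 6 + 4 + 18 + 26 + 9 + 15 + 17 + 23 + 26 + 13 + 14 = 171; total kept: 11 × 29 − 171 = 148.
The security fund pays out 0.84 × 11 × 171 = 1580.04 in aggregate.
Group total = 148 + 1580.04 = 1728.04.

1728.04 dollars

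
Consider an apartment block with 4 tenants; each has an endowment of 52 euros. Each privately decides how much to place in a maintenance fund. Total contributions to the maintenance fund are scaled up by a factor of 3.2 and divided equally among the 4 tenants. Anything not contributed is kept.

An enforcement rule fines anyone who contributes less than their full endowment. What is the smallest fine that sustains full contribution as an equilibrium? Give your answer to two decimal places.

10.40 euros

Given the others contribute fully, the best deviation is to contribute 0 (any partial contribution still incurs the fine and gives up units whose private return 0.8000 is below 1).
Deviating from 52 to 0 saves 52 euros but forfeits the deviator's share of the drop in the maintenance fund: 3.2/4 × 52 = 41.60.
So the deviation gain is 52 − 41.60 = 10.40, and the fine must be at least 10.40 euros to wipe it out.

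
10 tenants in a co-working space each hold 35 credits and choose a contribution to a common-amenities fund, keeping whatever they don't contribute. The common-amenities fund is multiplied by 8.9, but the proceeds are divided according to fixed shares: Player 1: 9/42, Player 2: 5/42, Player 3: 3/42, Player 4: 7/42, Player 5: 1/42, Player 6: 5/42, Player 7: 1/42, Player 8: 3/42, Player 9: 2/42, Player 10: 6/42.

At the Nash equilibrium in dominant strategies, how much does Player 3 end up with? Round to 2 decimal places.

146.25 credits

Player j's private return per contributed unit is 8.9 × (j's share). Contributing is weakly dominant for j when that share is at least 1/8.9 = 0.1124, and contributing 0 is dominant otherwise.
Player 1, Player 2, Player 4, Player 6 and Player 10 are above the threshold, contributing 35 each; the remaining 5 contribute 0. Total contributed: 175.
Player 3 keeps 35 and receives 8.9 × 175 × 3/42 = 111.25 from the common-amenities fund, for a payoff of 146.25.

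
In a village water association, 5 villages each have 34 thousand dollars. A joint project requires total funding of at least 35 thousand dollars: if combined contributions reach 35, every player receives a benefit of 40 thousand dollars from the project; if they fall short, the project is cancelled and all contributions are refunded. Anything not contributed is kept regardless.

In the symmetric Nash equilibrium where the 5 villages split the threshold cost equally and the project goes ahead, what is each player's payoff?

67 thousand dollars

Equal share of the threshold: 35/5 = 7.
At this profile no one gains by cutting their contribution: any cut drops the total below 35, the project is cancelled, contributions are refunded, and the deviator ends with 34, which is less than 34 − 7 + 40 = 67. Contributing more than 7 just wastes the excess. So contributing exactly 7 is a best response.
Each player's payoff: 34 − 7 + 40 = 67.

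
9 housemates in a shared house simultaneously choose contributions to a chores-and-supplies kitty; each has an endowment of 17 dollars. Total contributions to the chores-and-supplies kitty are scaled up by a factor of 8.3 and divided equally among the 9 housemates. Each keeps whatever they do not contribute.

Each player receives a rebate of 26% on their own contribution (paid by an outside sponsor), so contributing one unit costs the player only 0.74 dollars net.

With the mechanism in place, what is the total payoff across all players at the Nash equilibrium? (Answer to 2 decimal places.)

1309.68 dollars

With the mechanism, a contributed unit returns (8.3/9) / 0.74 = 1.2462 per unit of net cost to the contributor — now above 1 — so contributing fully is weakly dominant for every player.
At the Nash equilibrium everyone contributes 17. Group total payoff = 9 × (17 × 0.26 + 8.3 × 17) = 1309.68.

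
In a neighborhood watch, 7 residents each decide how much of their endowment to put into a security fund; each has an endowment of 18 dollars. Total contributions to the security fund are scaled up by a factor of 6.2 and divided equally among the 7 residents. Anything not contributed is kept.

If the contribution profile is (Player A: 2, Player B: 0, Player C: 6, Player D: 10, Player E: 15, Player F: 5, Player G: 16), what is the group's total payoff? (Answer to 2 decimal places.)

406.80 dollars

Total contributed: 2 + 0 + 6 + 10 + 15 + 5 + 16 = 54; total kept: 7 × 18 − 54 = 72.
The security fund pays out 6.2 × 54 = 334.80 in aggregate.
Group total = 72 + 334.80 = 406.80.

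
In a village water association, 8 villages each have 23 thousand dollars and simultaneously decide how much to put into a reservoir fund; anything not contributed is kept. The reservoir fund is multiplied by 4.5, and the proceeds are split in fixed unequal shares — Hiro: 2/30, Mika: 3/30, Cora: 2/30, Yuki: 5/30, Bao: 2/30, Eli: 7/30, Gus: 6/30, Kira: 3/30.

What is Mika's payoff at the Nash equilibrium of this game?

33.35 thousand dollars

Player j's private return per contributed unit is 4.5 × (j's share). Contributing is weakly dominant for j when that share is at least 1/4.5 = 0.2222, and contributing 0 is dominant otherwise.
Only Eli (7/30) clears that bar, contributing 23; the remaining 7 contribute 0. Total contributed: 23.
Mika keeps 23 and receives 4.5 × 23 × 3/30 = 10.35 from the reservoir fund, for a payoff of 33.35.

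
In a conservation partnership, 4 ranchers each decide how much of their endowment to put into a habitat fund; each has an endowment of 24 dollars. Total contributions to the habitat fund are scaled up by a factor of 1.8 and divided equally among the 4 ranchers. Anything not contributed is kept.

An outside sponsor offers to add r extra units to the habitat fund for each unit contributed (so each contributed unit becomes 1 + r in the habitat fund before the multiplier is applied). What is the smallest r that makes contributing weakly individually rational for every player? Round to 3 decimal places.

With matching at rate r, one contributed unit becomes (1 + r) in the habitat fund and returns 1.8 × (1 + r) / 4 to the contributor.
Setting this equal to 1: 1 + r = 4/1.8 = 2.2222.
So the minimum matching rate is r = 2.2222 − 1 = 1.222.

1.222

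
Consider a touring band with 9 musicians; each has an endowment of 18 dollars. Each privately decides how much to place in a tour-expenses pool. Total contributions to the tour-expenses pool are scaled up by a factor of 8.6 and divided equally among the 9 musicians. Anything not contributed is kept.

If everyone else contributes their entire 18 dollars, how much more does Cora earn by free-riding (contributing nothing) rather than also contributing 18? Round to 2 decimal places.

0.80 dollars

Switching from a contribution of 18 to 0 lets Cora keep an extra 18 dollars, but lowers the tour-expenses pool by 18, which costs Cora their own share of that drop: 8.6/9 × 18 = 17.20.
Net gain = 18 − 17.20 = 0.80. The private return per contributed unit (0.9556) is below 1, so free-riding is indeed the best response regardless of what the others do.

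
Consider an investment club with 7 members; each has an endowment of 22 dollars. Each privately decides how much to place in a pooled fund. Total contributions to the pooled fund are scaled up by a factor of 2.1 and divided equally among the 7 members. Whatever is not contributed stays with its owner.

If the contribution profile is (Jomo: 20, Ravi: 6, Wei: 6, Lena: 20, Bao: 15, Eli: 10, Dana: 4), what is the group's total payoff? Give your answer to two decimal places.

Total contributed: 20 + 6 + 6 + 20 + 15 + 10 + 4 = 81; total kept: 7 × 22 − 81 = 73.
The pooled fund pays out 2.1 × 81 = 170.10 in aggregate.
Group total = 73 + 170.10 = 243.10.

243.10 dollars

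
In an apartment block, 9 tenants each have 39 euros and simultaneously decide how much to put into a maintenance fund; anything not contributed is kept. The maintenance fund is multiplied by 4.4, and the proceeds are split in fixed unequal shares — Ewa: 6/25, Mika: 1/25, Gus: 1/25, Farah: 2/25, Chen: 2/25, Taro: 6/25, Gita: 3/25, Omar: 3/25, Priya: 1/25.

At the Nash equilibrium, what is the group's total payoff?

A player with share s gets back 4.4·s per unit contributed, so full contribution is dominant for anyone with s > 1/4.4 = 0.2273 and zero contribution is dominant for anyone below.
Ewa and Taro are above the threshold, contributing 39 each; the remaining 7 contribute 0. Total contributed: 78.
The maintenance fund pays out 4.4 × 78 = 343.20 in total (split across the unequal shares, but the aggregate is all that matters for the group sum).
The 7 free-riders keep 39 each, adding 273. Group total = 273 + 343.20 = 616.20.

616.20 euros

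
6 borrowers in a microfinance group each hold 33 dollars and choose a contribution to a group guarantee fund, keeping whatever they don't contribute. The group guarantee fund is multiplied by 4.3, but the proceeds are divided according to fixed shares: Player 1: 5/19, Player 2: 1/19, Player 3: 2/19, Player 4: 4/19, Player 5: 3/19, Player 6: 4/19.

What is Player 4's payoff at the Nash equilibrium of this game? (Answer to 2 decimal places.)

62.87 dollars

A player with share s gets back 4.3·s per unit contributed, so full contribution is dominant for anyone with s > 1/4.3 = 0.2326 and zero contribution is dominant for anyone below.
Player 1 alone (share 5/19) is above the threshold, contributing 33; the remaining 5 contribute 0. Total contributed: 33.
Player 4 keeps 33 and receives 4.3 × 33 × 4/19 = 29.87 from the group guarantee fund, for a payoff of 62.87.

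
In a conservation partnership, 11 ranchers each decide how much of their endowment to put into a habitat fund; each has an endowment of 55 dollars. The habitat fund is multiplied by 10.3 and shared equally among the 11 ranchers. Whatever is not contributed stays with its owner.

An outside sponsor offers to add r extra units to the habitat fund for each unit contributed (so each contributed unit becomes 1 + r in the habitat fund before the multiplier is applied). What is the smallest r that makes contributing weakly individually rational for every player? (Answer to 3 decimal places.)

With matching at rate r, one contributed unit becomes (1 + r) in the habitat fund and returns 10.3 × (1 + r) / 11 to the contributor.
Setting this equal to 1: 1 + r = 11/10.3 = 1.0680.
So the minimum matching rate is r = 1.0680 − 1 = 0.068.

0.068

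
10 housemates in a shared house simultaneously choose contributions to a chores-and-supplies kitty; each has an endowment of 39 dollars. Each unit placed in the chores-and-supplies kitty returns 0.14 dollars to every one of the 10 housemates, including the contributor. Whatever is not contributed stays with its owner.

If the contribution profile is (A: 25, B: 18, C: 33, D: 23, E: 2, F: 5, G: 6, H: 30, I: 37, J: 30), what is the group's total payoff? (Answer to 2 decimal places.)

473.60 dollars

Total contributed: 25 + 18 + 33 + 23 + 2 + 5 + 6 + 30 + 37 + 30 = 209; total kept: 10 × 39 − 209 = 181.
The chores-and-supplies kitty pays out 0.14 × 10 × 209 = 292.60 in aggregate.
Group total = 181 + 292.60 = 473.60.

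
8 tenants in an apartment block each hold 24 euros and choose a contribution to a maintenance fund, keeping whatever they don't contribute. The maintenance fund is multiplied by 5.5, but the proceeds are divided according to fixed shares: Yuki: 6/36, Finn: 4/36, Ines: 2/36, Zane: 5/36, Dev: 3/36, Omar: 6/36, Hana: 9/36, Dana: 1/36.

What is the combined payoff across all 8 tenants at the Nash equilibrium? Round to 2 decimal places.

Player j's private return per contributed unit is 5.5 × (j's share). Contributing is weakly dominant for j when that share is at least 1/5.5 = 0.1818, and contributing 0 is dominant otherwise.
Hana alone (share 9/36) is above the threshold, contributing 24; the remaining 7 contribute 0. Total contributed: 24.
The maintenance fund pays out 5.5 × 24 = 132.00 in total (split across the unequal shares, but the aggregate is all that matters for the group sum).
The 7 free-riders keep 24 each, adding 168. Group total = 168 + 132.00 = 300.00.

300.00 euros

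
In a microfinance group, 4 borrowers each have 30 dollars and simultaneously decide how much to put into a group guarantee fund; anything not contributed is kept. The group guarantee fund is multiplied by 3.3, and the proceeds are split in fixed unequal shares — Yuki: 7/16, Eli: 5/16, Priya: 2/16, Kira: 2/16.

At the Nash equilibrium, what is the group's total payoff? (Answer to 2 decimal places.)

258.00 dollars

Each unit j contributes comes back to j as 3.3 × (j's share), so j prefers to contribute only if that share exceeds 1/3.3 = 0.3030; otherwise keeping the unit dominates.
Yuki and Eli are above the threshold, contributing 30 each; the remaining 2 contribute 0. Total contributed: 60.
The group guarantee fund pays out 3.3 × 60 = 198.00 in total (split across the unequal shares, but the aggregate is all that matters for the group sum).
The 2 free-riders keep 30 each, adding 60. Group total = 60 + 198.00 = 258.00.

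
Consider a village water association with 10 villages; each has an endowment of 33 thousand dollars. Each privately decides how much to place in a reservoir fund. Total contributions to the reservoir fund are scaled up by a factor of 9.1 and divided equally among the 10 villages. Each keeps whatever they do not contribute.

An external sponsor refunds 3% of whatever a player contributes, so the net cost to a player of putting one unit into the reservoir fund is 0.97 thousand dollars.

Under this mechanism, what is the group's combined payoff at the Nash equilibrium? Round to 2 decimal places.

330.00 thousand dollars

Even with the mechanism, each unit contributed returns only (9.1/10) / 0.97 = 0.9381 per unit of net cost, so contributing nothing is still dominant.
Everyone keeps their endowment and the group total is 10 × 33 = 330.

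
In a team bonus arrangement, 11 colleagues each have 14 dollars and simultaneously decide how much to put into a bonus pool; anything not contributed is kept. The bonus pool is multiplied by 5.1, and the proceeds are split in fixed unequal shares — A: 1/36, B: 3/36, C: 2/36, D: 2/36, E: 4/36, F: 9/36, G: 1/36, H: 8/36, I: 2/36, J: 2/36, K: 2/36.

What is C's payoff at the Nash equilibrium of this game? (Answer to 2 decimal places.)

Each unit j contributes comes back to j as 5.1 × (j's share), so j prefers to contribute only if that share exceeds 1/5.1 = 0.1961; otherwise keeping the unit dominates.
F and H are above the threshold, contributing 14 each; the remaining 9 contribute 0. Total contributed: 28.
C keeps 14 and receives 5.1 × 28 × 2/36 = 7.93 from the bonus pool, for a payoff of 21.93.

21.93 dollars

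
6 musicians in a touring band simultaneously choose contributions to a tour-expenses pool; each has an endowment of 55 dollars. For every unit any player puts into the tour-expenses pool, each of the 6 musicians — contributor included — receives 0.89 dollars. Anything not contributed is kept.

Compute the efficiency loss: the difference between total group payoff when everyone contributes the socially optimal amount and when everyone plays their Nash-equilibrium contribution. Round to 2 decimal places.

1432.20 dollars

The private return per contributed unit is 0.89 < 1, so contributing 0 is dominant for every player. At the Nash equilibrium everyone keeps their 55, and the group total is 6 × 55 = 330.
Each contributed unit returns 5.340 to the group as a whole (0.89 to each of 6 players), which exceeds 1, so the social optimum is full contribution: group total = 5.340 × 330 = 1762.20.
Efficiency loss = 1762.20 − 330 = 1432.20.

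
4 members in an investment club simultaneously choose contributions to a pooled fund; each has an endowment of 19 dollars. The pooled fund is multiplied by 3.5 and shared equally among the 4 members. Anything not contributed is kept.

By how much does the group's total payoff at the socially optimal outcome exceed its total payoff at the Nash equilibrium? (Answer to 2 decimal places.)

190.00 dollars

Each contributed unit returns 3.5/4 = 0.8750 to its contributor — below 1 — so contributing 0 is dominant for every player. At the Nash equilibrium everyone keeps their 19, and the group total is 4 × 19 = 76.
Each contributed unit returns 3.500 to the group as a whole (0.8750 to each of 4 players), which exceeds 1, so the social optimum is full contribution: group total = 3.500 × 76 = 266.00.
Efficiency loss = 266.00 − 76 = 190.00.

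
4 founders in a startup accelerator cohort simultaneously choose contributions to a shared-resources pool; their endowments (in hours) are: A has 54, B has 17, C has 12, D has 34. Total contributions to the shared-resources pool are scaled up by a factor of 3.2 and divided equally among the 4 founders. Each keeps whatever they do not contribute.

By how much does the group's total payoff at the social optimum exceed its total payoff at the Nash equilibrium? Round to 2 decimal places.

The private return per contributed unit is 3.2/4 = 0.8000 < 1 for every player regardless of endowment, so the Nash equilibrium is zero contribution and the group total is Σ E_j = 54 + 17 + 12 + 34 = 117.
Each contributed unit returns 3.200 to the group, so the social optimum is full contribution by everyone: group total = 3.200 × 117 = 374.40.
Efficiency loss = (3.200 − 1) × 117 = 257.40.

257.40 hours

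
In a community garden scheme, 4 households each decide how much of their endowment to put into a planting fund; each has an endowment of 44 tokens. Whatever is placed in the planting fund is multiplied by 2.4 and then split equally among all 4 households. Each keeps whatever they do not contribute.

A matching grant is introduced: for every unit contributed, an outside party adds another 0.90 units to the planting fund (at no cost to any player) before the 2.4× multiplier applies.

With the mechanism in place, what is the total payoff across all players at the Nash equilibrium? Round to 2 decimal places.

802.56 tokens

The effective private return per unit is now 2.4 × 1.90 / 4 = 1.1400 > 1, so every player's dominant strategy flips to full contribution.
So the Nash equilibrium is full contribution by all 4; the group earns 2.4 × 1.90 × 176 = 802.56.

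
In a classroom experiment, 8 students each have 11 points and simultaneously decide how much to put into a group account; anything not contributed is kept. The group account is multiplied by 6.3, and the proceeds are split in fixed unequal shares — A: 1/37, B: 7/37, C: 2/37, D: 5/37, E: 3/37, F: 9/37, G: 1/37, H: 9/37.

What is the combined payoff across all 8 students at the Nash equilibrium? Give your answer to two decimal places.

262.90 points

Each unit j contributes comes back to j as 6.3 × (j's share), so j prefers to contribute only if that share exceeds 1/6.3 = 0.1587; otherwise keeping the unit dominates.
B, F and H are above the threshold, contributing 11 each; the remaining 5 contribute 0. Total contributed: 33.
The group account pays out 6.3 × 33 = 207.90 in total (split across the unequal shares, but the aggregate is all that matters for the group sum).
The 5 free-riders keep 11 each, adding 55. Group total = 55 + 207.90 = 262.90.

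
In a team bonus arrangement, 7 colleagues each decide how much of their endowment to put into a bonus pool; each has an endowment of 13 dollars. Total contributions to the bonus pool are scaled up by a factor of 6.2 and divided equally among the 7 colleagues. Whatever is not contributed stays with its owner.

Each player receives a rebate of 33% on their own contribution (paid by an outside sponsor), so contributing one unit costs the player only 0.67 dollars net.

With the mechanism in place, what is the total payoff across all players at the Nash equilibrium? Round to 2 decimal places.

The effective private return per unit is now (6.2/7) / 0.67 = 1.3220 > 1, so every player's dominant strategy flips to full contribution.
At the Nash equilibrium everyone contributes 13. Group total payoff = 7 × (13 × 0.33 + 6.2 × 13) = 594.23.

594.23 dollars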